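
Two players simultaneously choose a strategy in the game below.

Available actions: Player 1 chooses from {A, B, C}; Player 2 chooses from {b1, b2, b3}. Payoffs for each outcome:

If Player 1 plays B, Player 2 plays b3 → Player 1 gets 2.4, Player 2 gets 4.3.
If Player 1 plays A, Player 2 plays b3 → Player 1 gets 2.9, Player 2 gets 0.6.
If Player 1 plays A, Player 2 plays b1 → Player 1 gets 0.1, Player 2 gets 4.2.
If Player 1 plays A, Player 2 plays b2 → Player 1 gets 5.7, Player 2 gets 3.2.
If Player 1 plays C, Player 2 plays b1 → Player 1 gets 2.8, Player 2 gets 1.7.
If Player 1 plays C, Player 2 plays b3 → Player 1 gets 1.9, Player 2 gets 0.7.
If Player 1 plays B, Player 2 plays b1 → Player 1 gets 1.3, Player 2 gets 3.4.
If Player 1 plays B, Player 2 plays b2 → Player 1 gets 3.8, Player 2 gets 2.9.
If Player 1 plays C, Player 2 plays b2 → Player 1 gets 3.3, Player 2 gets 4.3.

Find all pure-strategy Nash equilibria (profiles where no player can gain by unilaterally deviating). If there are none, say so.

There is no pure-strategy Nash equilibrium.

(A, b1): Player 1 can switch to B (0.1 → 1.3). Not NE.
(A, b2): Player 2 can switch to b1 (3.2 → 4.2). Not NE.
(A, b3): Player 2 can switch to b1 (0.6 → 4.2). Not NE.
(B, b1): Player 1 can switch to C (1.3 → 2.8). Not NE.
(B, b2): Player 1 can switch to A (3.8 → 5.7). Not NE.
(B, b3): Player 1 can switch to A (2.4 → 2.9). Not NE.
(C, b1): Player 2 can switch to b2 (1.7 → 4.3). Not NE.
(C, b2): Player 1 can switch to A (3.3 → 5.7). Not NE.
(The remaining 1 profile has a profitable deviation by the same check.)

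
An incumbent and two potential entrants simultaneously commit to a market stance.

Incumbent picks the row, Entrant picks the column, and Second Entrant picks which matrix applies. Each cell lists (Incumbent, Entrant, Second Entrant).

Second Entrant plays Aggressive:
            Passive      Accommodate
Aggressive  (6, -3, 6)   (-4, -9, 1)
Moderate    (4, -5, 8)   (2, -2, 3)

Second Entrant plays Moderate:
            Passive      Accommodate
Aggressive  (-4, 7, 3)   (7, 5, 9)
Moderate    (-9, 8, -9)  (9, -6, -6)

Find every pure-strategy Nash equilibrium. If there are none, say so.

Check each profile: it is a Nash equilibrium iff no player can strictly gain by switching unilaterally.
(Aggressive, Passive, Aggressive): Incumbent gets 6, best alternative 4; Entrant gets -3, best alternative -9; Second Entrant gets 6, best alternative 3. No profitable deviation — NE.
(Aggressive, Passive, Moderate): Second Entrant can switch to Aggressive (3 → 6). Not NE.
(Aggressive, Accommodate, Aggressive): Incumbent can switch to Moderate (-4 → 2). Not NE.
(Aggressive, Accommodate, Moderate): Incumbent can switch to Moderate (7 → 9). Not NE.
(Moderate, Passive, Aggressive): Incumbent can switch to Aggressive (4 → 6). Not NE.
(Moderate, Passive, Moderate): Incumbent can switch to Aggressive (-9 → -4). Not NE.
(Moderate, Accommodate, Aggressive): Incumbent gets 2, best alternative -4; Entrant gets -2, best alternative -5; Second Entrant gets 3, best alternative -6. No profitable deviation — NE.
(Moderate, Accommodate, Moderate): Entrant can switch to Passive (-6 → 8). Not NE.

Pure-strategy Nash equilibria: (Aggressive, Passive, Aggressive); (Moderate, Accommodate, Aggressive)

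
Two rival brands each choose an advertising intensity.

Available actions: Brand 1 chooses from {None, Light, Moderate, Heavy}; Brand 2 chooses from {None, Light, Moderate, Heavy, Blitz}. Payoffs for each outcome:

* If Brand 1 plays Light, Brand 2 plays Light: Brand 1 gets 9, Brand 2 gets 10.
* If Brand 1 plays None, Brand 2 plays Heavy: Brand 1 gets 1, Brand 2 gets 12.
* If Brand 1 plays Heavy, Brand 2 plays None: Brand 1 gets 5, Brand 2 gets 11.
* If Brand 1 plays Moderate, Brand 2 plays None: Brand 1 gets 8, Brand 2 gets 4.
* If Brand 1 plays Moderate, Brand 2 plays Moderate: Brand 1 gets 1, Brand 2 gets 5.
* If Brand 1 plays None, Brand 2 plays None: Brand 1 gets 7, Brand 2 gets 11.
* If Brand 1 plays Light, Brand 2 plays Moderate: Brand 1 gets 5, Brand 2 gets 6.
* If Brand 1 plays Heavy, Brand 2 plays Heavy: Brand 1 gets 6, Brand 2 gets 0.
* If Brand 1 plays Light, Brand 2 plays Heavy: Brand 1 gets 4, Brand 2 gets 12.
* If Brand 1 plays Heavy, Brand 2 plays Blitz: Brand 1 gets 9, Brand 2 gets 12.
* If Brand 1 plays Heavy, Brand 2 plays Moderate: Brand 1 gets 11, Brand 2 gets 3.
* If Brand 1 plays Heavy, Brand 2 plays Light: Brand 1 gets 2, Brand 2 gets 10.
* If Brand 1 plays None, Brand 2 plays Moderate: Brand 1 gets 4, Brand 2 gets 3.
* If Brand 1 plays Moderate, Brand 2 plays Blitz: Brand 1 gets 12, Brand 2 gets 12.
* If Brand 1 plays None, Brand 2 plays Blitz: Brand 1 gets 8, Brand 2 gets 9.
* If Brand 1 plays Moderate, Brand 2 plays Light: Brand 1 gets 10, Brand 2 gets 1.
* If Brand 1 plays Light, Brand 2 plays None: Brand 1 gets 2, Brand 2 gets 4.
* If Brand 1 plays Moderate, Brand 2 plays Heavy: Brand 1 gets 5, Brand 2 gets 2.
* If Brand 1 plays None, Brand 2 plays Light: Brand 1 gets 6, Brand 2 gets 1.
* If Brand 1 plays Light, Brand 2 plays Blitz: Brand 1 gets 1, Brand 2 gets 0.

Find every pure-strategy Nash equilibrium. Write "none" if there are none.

Pure NE: (Moderate, Blitz)

Mark each player's best response to every combination of opponents' strategies; a profile where every player is best-responding is a pure Nash equilibrium.
Brand 1 against None: payoffs 7, 2, 8, 5 → best response Moderate.
Brand 1 against Light: payoffs 6, 9, 10, 2 → best response Moderate.
Brand 1 against Moderate: payoffs 4, 5, 1, 11 → best response Heavy.
Brand 1 against Heavy: payoffs 1, 4, 5, 6 → best response Heavy.
Brand 1 against Blitz: payoffs 8, 1, 12, 9 → best response Moderate.
Brand 2 against None: payoffs 11, 1, 3, 12, 9 → best response Heavy.
Brand 2 against Light: payoffs 4, 10, 6, 12, 0 → best response Heavy.
Brand 2 against Moderate: payoffs 4, 1, 5, 2, 12 → best response Blitz.
Brand 2 against Heavy: payoffs 11, 10, 3, 0, 12 → best response Blitz.
Mutual best responses: (Moderate, Blitz).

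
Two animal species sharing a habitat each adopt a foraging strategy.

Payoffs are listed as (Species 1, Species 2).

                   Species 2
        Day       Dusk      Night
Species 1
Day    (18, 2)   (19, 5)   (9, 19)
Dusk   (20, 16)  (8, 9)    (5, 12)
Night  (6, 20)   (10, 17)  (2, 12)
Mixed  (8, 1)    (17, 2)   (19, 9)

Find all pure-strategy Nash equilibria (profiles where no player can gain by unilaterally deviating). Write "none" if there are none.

(Day, Day): Species 1 can switch to Dusk (18 → 20). Not NE.
(Day, Dusk): Species 2 can switch to Night (5 → 19). Not NE.
(Day, Night): Species 1 can switch to Mixed (9 → 19). Not NE.
(Dusk, Day): Species 1 gets 20, best alternative 18; Species 2 gets 16, best alternative 12. No profitable deviation — NE.
(Dusk, Dusk): Species 1 can switch to Day (8 → 19). Not NE.
(Dusk, Night): Species 1 can switch to Day (5 → 9). Not NE.
(Night, Day): Species 1 can switch to Day (6 → 18). Not NE.
(Night, Dusk): Species 1 can switch to Day (10 → 19). Not NE.
(Night, Night): Species 1 can switch to Day (2 → 9). Not NE.
(Mixed, Night): Species 1 gets 19, best alternative 9; Species 2 gets 9, best alternative 2. No profitable deviation — NE.
(The remaining 2 profiles each have a profitable deviation by the same check.)

Pure-strategy Nash equilibria: (Dusk, Day); (Mixed, Night)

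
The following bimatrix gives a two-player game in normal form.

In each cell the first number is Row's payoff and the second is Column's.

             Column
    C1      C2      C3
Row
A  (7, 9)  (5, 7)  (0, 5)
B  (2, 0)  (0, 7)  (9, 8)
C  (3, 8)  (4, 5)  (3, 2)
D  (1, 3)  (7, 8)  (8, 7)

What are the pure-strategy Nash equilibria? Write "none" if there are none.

Row against C1: payoffs 7, 2, 3, 1 → best response A.
Row against C2: payoffs 5, 0, 4, 7 → best response D.
Row against C3: payoffs 0, 9, 3, 8 → best response B.
Column against A: payoffs 9, 7, 5 → best response C1.
Column against B: payoffs 0, 7, 8 → best response C3.
Column against C: payoffs 8, 5, 2 → best response C1.
Column against D: payoffs 3, 8, 7 → best response C2.
Mutual best responses: (A, C1); (B, C3); (D, C2).

Pure-strategy Nash equilibria: (A, C1); (B, C3); (D, C2)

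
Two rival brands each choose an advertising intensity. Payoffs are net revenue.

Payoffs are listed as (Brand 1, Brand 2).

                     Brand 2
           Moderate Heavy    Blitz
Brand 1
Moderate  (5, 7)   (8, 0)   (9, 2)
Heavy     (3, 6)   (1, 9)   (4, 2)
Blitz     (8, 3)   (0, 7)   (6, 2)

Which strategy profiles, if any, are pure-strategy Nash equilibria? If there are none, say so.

Brand 1 against Moderate: payoffs 5, 3, 8 → best response Blitz.
Brand 1 against Heavy: payoffs 8, 1, 0 → best response Moderate.
Brand 1 against Blitz: payoffs 9, 4, 6 → best response Moderate.
Brand 2 against Moderate: payoffs 7, 0, 2 → best response Moderate.
Brand 2 against Heavy: payoffs 6, 9, 2 → best response Heavy.
Brand 2 against Blitz: payoffs 3, 7, 2 → best response Heavy.
No profile is a mutual best response for all players.

This game has no pure Nash equilibrium.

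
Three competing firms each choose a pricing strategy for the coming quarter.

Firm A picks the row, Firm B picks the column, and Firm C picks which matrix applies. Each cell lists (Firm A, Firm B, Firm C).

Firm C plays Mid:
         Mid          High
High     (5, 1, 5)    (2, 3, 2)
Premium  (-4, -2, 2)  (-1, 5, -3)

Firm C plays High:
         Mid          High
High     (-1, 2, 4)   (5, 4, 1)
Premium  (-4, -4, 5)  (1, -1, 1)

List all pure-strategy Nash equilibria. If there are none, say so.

The unique pure-strategy Nash equilibrium is (High, High, Mid).

(High, Mid, Mid): Firm B can switch to High (1 → 3). Not NE.
(High, Mid, High): Firm B can switch to High (2 → 4). Not NE.
(High, High, Mid): Firm A gets 2, best alternative -1; Firm B gets 3, best alternative 1; Firm C gets 2, best alternative 1. No profitable deviation — NE.
(High, High, High): Firm C can switch to Mid (1 → 2). Not NE.
(Premium, Mid, Mid): Firm A can switch to High (-4 → 5). Not NE.
(Premium, Mid, High): Firm A can switch to High (-4 → -1). Not NE.
(Premium, High, Mid): Firm A can switch to High (-1 → 2). Not NE.
(Premium, High, High): Firm A can switch to High (1 → 5). Not NE.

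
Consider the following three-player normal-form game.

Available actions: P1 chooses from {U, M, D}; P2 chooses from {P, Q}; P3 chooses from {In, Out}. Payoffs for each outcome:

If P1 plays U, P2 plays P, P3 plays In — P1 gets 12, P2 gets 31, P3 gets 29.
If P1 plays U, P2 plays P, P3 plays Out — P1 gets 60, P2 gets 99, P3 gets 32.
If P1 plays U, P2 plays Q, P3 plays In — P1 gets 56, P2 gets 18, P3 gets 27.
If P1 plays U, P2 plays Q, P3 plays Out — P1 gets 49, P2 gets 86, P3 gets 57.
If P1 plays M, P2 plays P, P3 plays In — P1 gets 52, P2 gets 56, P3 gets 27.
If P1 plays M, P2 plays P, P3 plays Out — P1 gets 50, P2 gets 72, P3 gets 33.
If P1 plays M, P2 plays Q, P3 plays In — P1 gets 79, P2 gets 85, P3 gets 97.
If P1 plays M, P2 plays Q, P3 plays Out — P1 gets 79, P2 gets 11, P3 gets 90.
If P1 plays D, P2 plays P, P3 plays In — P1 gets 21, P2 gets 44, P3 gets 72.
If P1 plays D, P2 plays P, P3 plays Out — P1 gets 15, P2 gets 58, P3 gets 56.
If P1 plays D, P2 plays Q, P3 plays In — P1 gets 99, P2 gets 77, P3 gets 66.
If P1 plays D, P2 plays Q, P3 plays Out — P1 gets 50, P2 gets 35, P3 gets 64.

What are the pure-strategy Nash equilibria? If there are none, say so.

(U, P, In): P1 can switch to M (12 → 52). Not NE.
(U, P, Out): P1 gets 60, best alternative 50; P2 gets 99, best alternative 86; P3 gets 32, best alternative 29. No profitable deviation — NE.
(U, Q, In): P1 can switch to M (56 → 79). Not NE.
(U, Q, Out): P1 can switch to M (49 → 79). Not NE.
(M, P, In): P2 can switch to Q (56 → 85). Not NE.
(M, P, Out): P1 can switch to U (50 → 60). Not NE.
(M, Q, In): P1 can switch to D (79 → 99). Not NE.
(M, Q, Out): P2 can switch to P (11 → 72). Not NE.
(D, P, In): P1 can switch to M (21 → 52). Not NE.
(D, P, Out): P1 can switch to U (15 → 60). Not NE.
(D, Q, In): P1 gets 99, best alternative 79; P2 gets 77, best alternative 44; P3 gets 66, best alternative 64. No profitable deviation — NE.
(D, Q, Out): P1 can switch to M (50 → 79). Not NE.

(U, P, Out), (D, Q, In)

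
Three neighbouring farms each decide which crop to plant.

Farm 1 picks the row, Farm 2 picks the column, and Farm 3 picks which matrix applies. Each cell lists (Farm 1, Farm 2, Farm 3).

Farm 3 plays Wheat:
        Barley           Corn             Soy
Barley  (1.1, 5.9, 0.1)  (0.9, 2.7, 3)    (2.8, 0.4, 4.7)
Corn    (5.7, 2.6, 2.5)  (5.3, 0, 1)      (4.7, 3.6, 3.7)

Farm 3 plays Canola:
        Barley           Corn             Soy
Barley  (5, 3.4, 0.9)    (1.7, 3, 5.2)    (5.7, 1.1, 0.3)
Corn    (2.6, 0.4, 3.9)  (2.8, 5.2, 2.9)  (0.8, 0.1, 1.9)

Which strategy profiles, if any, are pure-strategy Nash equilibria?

(Barley, Barley, Wheat): Farm 1 can switch to Corn (1.1 → 5.7). Not NE.
(Barley, Barley, Canola): Farm 1 gets 5, best alternative 2.6; Farm 2 gets 3.4, best alternative 3; Farm 3 gets 0.9, best alternative 0.1. No profitable deviation — NE.
(Barley, Corn, Wheat): Farm 1 can switch to Corn (0.9 → 5.3). Not NE.
(Barley, Corn, Canola): Farm 1 can switch to Corn (1.7 → 2.8). Not NE.
(Barley, Soy, Wheat): Farm 1 can switch to Corn (2.8 → 4.7). Not NE.
(Barley, Soy, Canola): Farm 2 can switch to Barley (1.1 → 3.4). Not NE.
(Corn, Barley, Wheat): Farm 2 can switch to Soy (2.6 → 3.6). Not NE.
(Corn, Barley, Canola): Farm 1 can switch to Barley (2.6 → 5). Not NE.
(Corn, Corn, Wheat): Farm 2 can switch to Barley (0 → 2.6). Not NE.
(Corn, Corn, Canola): Farm 1 gets 2.8, best alternative 1.7; Farm 2 gets 5.2, best alternative 0.4; Farm 3 gets 2.9, best alternative 1. No profitable deviation — NE.
(Corn, Soy, Wheat): Farm 1 gets 4.7, best alternative 2.8; Farm 2 gets 3.6, best alternative 2.6; Farm 3 gets 3.7, best alternative 1.9. No profitable deviation — NE.
(The remaining 1 profile has a profitable deviation by the same check.)

Pure-strategy Nash equilibria: (Barley, Barley, Canola); (Corn, Corn, Canola); (Corn, Soy, Wheat)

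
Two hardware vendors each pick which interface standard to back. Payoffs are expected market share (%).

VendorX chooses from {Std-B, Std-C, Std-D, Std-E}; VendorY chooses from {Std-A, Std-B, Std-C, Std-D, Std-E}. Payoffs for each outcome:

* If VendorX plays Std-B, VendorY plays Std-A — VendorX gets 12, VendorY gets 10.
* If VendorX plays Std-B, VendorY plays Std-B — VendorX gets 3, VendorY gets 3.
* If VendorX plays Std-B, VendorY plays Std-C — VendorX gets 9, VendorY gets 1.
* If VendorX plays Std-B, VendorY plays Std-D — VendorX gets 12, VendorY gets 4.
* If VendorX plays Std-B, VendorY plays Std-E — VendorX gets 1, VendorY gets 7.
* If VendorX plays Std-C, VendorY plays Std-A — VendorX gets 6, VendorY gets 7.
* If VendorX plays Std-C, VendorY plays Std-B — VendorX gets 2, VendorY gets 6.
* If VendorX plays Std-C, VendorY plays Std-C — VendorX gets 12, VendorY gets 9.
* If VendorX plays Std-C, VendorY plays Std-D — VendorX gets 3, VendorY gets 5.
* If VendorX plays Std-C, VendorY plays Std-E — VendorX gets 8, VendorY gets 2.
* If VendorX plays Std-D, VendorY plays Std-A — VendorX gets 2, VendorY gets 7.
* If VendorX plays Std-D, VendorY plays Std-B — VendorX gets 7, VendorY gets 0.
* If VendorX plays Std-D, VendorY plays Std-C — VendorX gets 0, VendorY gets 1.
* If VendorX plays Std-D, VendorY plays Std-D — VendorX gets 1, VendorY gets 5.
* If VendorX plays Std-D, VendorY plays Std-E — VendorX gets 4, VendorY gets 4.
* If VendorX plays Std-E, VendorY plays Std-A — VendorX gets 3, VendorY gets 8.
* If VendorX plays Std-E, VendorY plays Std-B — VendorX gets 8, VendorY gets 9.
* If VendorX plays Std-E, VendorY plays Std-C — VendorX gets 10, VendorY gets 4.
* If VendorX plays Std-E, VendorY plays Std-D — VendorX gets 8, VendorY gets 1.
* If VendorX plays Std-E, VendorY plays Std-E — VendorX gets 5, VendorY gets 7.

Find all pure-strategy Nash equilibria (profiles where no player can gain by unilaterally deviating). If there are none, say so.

VendorX against Std-A: payoffs 12, 6, 2, 3 → best response Std-B.
VendorX against Std-B: payoffs 3, 2, 7, 8 → best response Std-E.
VendorX against Std-C: payoffs 9, 12, 0, 10 → best response Std-C.
VendorX against Std-D: payoffs 12, 3, 1, 8 → best response Std-B.
VendorX against Std-E: payoffs 1, 8, 4, 5 → best response Std-C.
VendorY against Std-B: payoffs 10, 3, 1, 4, 7 → best response Std-A.
VendorY against Std-C: payoffs 7, 6, 9, 5, 2 → best response Std-C.
VendorY against Std-D: payoffs 7, 0, 1, 5, 4 → best response Std-A.
VendorY against Std-E: payoffs 8, 9, 4, 1, 7 → best response Std-B.
Mutual best responses: (Std-B, Std-A); (Std-C, Std-C); (Std-E, Std-B).

The pure Nash equilibria are (Std-B, Std-A) and (Std-C, Std-C) and (Std-E, Std-B).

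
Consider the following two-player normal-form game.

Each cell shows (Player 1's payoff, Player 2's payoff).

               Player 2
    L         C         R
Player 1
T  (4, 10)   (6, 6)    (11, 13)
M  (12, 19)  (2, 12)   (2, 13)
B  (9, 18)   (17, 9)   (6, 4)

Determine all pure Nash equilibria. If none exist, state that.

For each strategy profile, look for a profitable unilateral deviation.
(T, L): Player 1 can switch to M (4 → 12). Not NE.
(T, C): Player 1 can switch to B (6 → 17). Not NE.
(T, R): Player 1 gets 11, best alternative 6; Player 2 gets 13, best alternative 10. No profitable deviation — NE.
(M, L): Player 1 gets 12, best alternative 9; Player 2 gets 19, best alternative 13. No profitable deviation — NE.
(M, C): Player 1 can switch to T (2 → 6). Not NE.
(M, R): Player 1 can switch to T (2 → 11). Not NE.
(B, L): Player 1 can switch to M (9 → 12). Not NE.
(B, C): Player 2 can switch to L (9 → 18). Not NE.
(The remaining 1 profile has a profitable deviation by the same check.)

(T, R) and (M, L)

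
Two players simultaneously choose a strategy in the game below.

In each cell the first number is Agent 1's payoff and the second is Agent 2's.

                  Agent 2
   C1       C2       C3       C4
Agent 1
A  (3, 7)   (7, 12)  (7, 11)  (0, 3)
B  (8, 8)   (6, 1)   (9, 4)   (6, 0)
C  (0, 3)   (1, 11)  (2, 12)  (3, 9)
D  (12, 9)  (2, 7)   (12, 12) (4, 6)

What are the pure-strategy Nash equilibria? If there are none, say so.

(A, C1): Agent 1 can switch to B (3 → 8). Not NE.
(A, C2): Agent 1 gets 7, best alternative 6; Agent 2 gets 12, best alternative 11. No profitable deviation — NE.
(A, C3): Agent 1 can switch to B (7 → 9). Not NE.
(A, C4): Agent 1 can switch to B (0 → 6). Not NE.
(B, C1): Agent 1 can switch to D (8 → 12). Not NE.
(B, C2): Agent 1 can switch to A (6 → 7). Not NE.
(B, C3): Agent 1 can switch to D (9 → 12). Not NE.
(D, C3): Agent 1 gets 12, best alternative 9; Agent 2 gets 12, best alternative 9. No profitable deviation — NE.
(The remaining 8 profiles each have a profitable deviation by the same check.)

Pure-strategy Nash equilibria: (A, C2), (D, C3)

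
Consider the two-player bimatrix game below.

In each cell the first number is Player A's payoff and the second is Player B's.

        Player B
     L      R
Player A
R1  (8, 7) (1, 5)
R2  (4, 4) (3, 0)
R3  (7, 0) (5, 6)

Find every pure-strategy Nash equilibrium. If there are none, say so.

(R1, L): Player A gets 8, best alternative 7; Player B gets 7, best alternative 5. No profitable deviation — NE.
(R1, R): Player A can switch to R2 (1 → 3). Not NE.
(R2, L): Player A can switch to R1 (4 → 8). Not NE.
(R2, R): Player A can switch to R3 (3 → 5). Not NE.
(R3, L): Player A can switch to R1 (7 → 8). Not NE.
(R3, R): Player A gets 5, best alternative 3; Player B gets 6, best alternative 0. No profitable deviation — NE.

(R1, L); (R3, R)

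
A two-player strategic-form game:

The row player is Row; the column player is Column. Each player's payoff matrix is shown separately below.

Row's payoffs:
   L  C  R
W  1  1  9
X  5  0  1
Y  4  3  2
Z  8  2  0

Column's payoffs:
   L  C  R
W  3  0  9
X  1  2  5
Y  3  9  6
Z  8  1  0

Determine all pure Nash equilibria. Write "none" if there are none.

(W, L): Row can switch to X (1 → 5). Not NE.
(W, C): Row can switch to Y (1 → 3). Not NE.
(W, R): Row gets 9, best alternative 2; Column gets 9, best alternative 3. No profitable deviation — NE.
(X, L): Row can switch to Z (5 → 8). Not NE.
(X, C): Row can switch to W (0 → 1). Not NE.
(X, R): Row can switch to W (1 → 9). Not NE.
(Y, L): Row can switch to X (4 → 5). Not NE.
(Y, C): Row gets 3, best alternative 2; Column gets 9, best alternative 6. No profitable deviation — NE.
(Y, R): Row can switch to W (2 → 9). Not NE.
(Z, L): Row gets 8, best alternative 5; Column gets 8, best alternative 1. No profitable deviation — NE.
(Z, C): Row can switch to Y (2 → 3). Not NE.
(Z, R): Row can switch to W (0 → 9). Not NE.

(W, R), (Y, C), (Z, L)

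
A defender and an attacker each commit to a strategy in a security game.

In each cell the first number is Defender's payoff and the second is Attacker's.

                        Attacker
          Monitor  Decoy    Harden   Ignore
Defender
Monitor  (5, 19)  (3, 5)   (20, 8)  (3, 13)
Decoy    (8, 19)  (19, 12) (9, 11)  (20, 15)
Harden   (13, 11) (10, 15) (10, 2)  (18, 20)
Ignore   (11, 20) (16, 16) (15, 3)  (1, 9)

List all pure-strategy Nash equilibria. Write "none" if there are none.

(Monitor, Monitor): Defender can switch to Decoy (5 → 8). Not NE.
(Monitor, Decoy): Defender can switch to Decoy (3 → 19). Not NE.
(Monitor, Harden): Attacker can switch to Monitor (8 → 19). Not NE.
(Monitor, Ignore): Defender can switch to Decoy (3 → 20). Not NE.
(Decoy, Monitor): Defender can switch to Harden (8 → 13). Not NE.
(Decoy, Decoy): Attacker can switch to Monitor (12 → 19). Not NE.
(The remaining 10 profiles each have a profitable deviation by the same check.)

This game has no pure Nash equilibrium.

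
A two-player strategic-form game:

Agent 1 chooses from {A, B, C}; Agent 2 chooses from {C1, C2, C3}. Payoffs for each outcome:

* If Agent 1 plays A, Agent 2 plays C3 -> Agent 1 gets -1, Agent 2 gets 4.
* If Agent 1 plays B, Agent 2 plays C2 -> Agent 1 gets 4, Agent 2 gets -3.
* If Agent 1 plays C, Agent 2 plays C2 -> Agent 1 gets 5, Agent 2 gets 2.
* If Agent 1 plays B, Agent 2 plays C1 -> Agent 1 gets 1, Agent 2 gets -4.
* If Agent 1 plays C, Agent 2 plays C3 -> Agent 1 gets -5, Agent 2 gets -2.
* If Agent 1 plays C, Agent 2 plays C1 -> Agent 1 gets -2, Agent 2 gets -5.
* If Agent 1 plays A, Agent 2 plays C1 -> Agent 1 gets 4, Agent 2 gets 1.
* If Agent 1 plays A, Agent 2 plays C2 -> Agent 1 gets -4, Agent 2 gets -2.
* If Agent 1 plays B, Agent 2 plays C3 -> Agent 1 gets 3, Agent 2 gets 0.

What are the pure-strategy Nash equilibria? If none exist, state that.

The pure Nash equilibria are (B, C3) and (C, C2).

(A, C1): Agent 2 can switch to C3 (1 → 4). Not NE.
(A, C2): Agent 1 can switch to B (-4 → 4). Not NE.
(A, C3): Agent 1 can switch to B (-1 → 3). Not NE.
(B, C1): Agent 1 can switch to A (1 → 4). Not NE.
(B, C2): Agent 1 can switch to C (4 → 5). Not NE.
(B, C3): Agent 1 gets 3, best alternative -1; Agent 2 gets 0, best alternative -3. No profitable deviation — NE.
(C, C1): Agent 1 can switch to A (-2 → 4). Not NE.
(C, C2): Agent 1 gets 5, best alternative 4; Agent 2 gets 2, best alternative -2. No profitable deviation — NE.
(The remaining 1 profile has a profitable deviation by the same check.)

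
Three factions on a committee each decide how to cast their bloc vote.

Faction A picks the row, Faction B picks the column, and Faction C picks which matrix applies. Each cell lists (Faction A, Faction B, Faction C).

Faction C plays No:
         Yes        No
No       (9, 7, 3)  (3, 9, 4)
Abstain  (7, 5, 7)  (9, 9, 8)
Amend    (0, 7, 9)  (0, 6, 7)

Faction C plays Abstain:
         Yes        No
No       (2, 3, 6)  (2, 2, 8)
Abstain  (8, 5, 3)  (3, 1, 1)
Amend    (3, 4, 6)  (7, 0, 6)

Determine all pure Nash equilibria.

The unique pure-strategy Nash equilibrium is (Abstain, No, No).

(No, Yes, No): Faction B can switch to No (7 → 9). Not NE.
(No, Yes, Abstain): Faction A can switch to Abstain (2 → 8). Not NE.
(No, No, No): Faction A can switch to Abstain (3 → 9). Not NE.
(No, No, Abstain): Faction A can switch to Abstain (2 → 3). Not NE.
(Abstain, Yes, No): Faction A can switch to No (7 → 9). Not NE.
(Abstain, Yes, Abstain): Faction C can switch to No (3 → 7). Not NE.
(Abstain, No, No): Faction A gets 9, best alternative 3; Faction B gets 9, best alternative 5; Faction C gets 8, best alternative 1. No profitable deviation — NE.
(Abstain, No, Abstain): Faction A can switch to Amend (3 → 7). Not NE.
(Amend, Yes, No): Faction A can switch to No (0 → 9). Not NE.
(Amend, Yes, Abstain): Faction A can switch to Abstain (3 → 8). Not NE.
(Amend, No, No): Faction A can switch to No (0 → 3). Not NE.
(The remaining 1 profile has a profitable deviation by the same check.)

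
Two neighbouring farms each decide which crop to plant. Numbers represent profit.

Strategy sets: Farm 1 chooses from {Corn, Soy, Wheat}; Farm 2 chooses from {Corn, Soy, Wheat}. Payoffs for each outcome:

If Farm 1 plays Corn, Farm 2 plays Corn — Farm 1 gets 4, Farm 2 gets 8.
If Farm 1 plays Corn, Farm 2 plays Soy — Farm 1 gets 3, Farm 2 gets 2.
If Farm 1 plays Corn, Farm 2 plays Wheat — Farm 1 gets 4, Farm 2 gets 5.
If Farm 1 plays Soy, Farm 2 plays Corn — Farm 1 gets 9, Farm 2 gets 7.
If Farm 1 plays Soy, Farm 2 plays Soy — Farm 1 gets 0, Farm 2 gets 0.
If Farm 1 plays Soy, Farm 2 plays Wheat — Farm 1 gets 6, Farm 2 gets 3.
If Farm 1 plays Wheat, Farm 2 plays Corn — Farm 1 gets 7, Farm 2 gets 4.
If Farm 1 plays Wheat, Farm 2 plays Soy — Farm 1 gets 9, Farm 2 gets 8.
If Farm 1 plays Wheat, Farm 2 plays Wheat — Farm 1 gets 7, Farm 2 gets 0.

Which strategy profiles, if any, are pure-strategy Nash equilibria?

(Corn, Corn): Farm 1 can switch to Soy (4 → 9). Not NE.
(Corn, Soy): Farm 1 can switch to Wheat (3 → 9). Not NE.
(Corn, Wheat): Farm 1 can switch to Soy (4 → 6). Not NE.
(Soy, Corn): Farm 1 gets 9, best alternative 7; Farm 2 gets 7, best alternative 3. No profitable deviation — NE.
(Soy, Soy): Farm 1 can switch to Corn (0 → 3). Not NE.
(Soy, Wheat): Farm 1 can switch to Wheat (6 → 7). Not NE.
(Wheat, Corn): Farm 1 can switch to Soy (7 → 9). Not NE.
(Wheat, Soy): Farm 1 gets 9, best alternative 3; Farm 2 gets 8, best alternative 4. No profitable deviation — NE.
(Wheat, Wheat): Farm 2 can switch to Corn (0 → 4). Not NE.

Pure-strategy Nash equilibria: (Soy, Corn) and (Wheat, Soy)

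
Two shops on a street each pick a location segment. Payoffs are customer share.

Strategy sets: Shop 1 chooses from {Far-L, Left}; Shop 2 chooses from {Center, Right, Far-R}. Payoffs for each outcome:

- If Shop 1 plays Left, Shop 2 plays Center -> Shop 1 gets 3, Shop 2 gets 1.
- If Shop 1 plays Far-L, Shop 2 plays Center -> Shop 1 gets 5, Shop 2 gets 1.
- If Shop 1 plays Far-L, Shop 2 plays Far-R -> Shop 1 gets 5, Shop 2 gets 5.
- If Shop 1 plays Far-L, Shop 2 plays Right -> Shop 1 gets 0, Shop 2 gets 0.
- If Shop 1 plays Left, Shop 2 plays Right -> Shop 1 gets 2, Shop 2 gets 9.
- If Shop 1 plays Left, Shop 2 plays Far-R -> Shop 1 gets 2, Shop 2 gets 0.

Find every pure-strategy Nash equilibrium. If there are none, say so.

(Far-L, Far-R) and (Left, Right)

Mark each player's best response to every combination of opponents' strategies; a profile where every player is best-responding is a pure Nash equilibrium.
Shop 1 against Center: payoffs 5, 3 → best response Far-L.
Shop 1 against Right: payoffs 0, 2 → best response Left.
Shop 1 against Far-R: payoffs 5, 2 → best response Far-L.
Shop 2 against Far-L: payoffs 1, 0, 5 → best response Far-R.
Shop 2 against Left: payoffs 1, 9, 0 → best response Right.
Mutual best responses: (Far-L, Far-R); (Left, Right).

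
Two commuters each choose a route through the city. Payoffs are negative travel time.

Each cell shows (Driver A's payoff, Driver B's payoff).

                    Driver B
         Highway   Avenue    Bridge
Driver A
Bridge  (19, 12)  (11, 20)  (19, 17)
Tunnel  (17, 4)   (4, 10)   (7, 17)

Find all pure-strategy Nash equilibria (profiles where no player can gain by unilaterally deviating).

For each strategy profile, look for a profitable unilateral deviation.
(Bridge, Highway): Driver B can switch to Avenue (12 → 20). Not NE.
(Bridge, Avenue): Driver A gets 11, best alternative 4; Driver B gets 20, best alternative 17. No profitable deviation — NE.
(Bridge, Bridge): Driver B can switch to Avenue (17 → 20). Not NE.
(Tunnel, Highway): Driver A can switch to Bridge (17 → 19). Not NE.
(Tunnel, Avenue): Driver A can switch to Bridge (4 → 11). Not NE.
(Tunnel, Bridge): Driver A can switch to Bridge (7 → 19). Not NE.

Pure NE: (Bridge, Avenue)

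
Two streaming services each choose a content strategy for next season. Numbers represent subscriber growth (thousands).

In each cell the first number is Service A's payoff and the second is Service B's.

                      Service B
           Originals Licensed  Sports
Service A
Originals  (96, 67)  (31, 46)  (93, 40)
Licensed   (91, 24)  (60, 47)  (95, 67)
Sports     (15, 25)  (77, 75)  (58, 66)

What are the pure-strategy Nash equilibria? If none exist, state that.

(Originals, Originals), (Licensed, Sports), (Sports, Licensed)

Service A against Originals: payoffs 96, 91, 15 → best response Originals.
Service A against Licensed: payoffs 31, 60, 77 → best response Sports.
Service A against Sports: payoffs 93, 95, 58 → best response Licensed.
Service B against Originals: payoffs 67, 46, 40 → best response Originals.
Service B against Licensed: payoffs 24, 47, 67 → best response Sports.
Service B against Sports: payoffs 25, 75, 66 → best response Licensed.
Mutual best responses: (Originals, Originals); (Licensed, Sports); (Sports, Licensed).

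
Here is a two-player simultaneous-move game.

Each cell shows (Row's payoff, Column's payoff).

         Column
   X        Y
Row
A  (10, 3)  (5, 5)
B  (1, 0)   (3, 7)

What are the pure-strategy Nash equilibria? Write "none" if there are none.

(A, Y)

Mark each player's best response to every combination of opponents' strategies; a profile where every player is best-responding is a pure Nash equilibrium.
Row against X: payoffs 10, 1 → best response A.
Row against Y: payoffs 5, 3 → best response A.
Column against A: payoffs 3, 5 → best response Y.
Column against B: payoffs 0, 7 → best response Y.
Mutual best responses: (A, Y).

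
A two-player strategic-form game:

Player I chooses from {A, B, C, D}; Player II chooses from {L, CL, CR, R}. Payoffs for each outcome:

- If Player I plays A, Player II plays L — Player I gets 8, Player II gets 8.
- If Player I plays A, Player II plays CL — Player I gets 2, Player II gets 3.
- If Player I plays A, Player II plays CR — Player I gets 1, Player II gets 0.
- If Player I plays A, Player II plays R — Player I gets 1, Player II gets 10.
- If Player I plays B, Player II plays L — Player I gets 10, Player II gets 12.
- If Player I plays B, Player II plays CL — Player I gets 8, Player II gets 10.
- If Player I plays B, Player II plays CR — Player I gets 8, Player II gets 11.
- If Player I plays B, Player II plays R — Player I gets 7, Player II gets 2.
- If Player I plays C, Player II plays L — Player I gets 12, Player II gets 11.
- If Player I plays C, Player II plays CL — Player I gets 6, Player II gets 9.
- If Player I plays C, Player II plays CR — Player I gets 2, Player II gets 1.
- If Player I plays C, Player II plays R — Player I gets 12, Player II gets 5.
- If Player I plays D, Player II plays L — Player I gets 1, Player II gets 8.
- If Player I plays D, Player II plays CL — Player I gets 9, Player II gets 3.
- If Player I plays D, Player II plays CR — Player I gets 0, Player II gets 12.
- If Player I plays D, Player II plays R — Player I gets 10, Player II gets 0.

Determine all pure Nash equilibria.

The unique pure-strategy Nash equilibrium is (C, L).

Player I against L: payoffs 8, 10, 12, 1 → best response C.
Player I against CL: payoffs 2, 8, 6, 9 → best response D.
Player I against CR: payoffs 1, 8, 2, 0 → best response B.
Player I against R: payoffs 1, 7, 12, 10 → best response C.
Player II against A: payoffs 8, 3, 0, 10 → best response R.
Player II against B: payoffs 12, 10, 11, 2 → best response L.
Player II against C: payoffs 11, 9, 1, 5 → best response L.
Player II against D: payoffs 8, 3, 12, 0 → best response CR.
Mutual best responses: (C, L).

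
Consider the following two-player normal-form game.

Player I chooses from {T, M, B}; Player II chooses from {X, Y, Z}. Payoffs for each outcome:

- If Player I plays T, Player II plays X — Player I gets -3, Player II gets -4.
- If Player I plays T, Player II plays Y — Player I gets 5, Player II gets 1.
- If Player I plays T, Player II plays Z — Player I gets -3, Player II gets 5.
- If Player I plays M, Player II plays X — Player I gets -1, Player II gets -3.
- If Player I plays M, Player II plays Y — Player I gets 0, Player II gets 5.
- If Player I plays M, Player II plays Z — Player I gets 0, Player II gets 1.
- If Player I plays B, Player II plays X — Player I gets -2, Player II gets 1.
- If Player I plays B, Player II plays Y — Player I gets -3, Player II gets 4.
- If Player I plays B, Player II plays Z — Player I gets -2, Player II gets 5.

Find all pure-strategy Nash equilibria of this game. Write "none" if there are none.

none

Player I against X: payoffs -3, -1, -2 → best response M.
Player I against Y: payoffs 5, 0, -3 → best response T.
Player I against Z: payoffs -3, 0, -2 → best response M.
Player II against T: payoffs -4, 1, 5 → best response Z.
Player II against M: payoffs -3, 5, 1 → best response Y.
Player II against B: payoffs 1, 4, 5 → best response Z.
No profile is a mutual best response for all players.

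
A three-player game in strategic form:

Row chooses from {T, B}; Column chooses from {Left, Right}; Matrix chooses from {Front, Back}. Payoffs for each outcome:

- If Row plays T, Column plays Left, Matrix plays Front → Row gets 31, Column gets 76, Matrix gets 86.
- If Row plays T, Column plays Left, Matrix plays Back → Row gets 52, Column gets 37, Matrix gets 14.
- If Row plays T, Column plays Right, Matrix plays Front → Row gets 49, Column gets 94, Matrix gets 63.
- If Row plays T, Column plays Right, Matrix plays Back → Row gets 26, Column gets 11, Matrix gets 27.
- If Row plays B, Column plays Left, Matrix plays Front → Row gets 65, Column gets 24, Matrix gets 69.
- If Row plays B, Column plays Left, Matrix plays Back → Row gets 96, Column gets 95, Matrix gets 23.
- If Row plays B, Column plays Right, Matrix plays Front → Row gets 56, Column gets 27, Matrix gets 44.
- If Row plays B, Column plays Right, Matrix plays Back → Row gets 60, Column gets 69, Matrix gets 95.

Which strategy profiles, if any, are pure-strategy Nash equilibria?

No pure-strategy Nash equilibrium.

(T, Left, Front): Row can switch to B (31 → 65). Not NE.
(T, Left, Back): Row can switch to B (52 → 96). Not NE.
(T, Right, Front): Row can switch to B (49 → 56). Not NE.
(T, Right, Back): Row can switch to B (26 → 60). Not NE.
(B, Left, Front): Column can switch to Right (24 → 27). Not NE.
(B, Left, Back): Matrix can switch to Front (23 → 69). Not NE.
(B, Right, Front): Matrix can switch to Back (44 → 95). Not NE.
(B, Right, Back): Column can switch to Left (69 → 95). Not NE.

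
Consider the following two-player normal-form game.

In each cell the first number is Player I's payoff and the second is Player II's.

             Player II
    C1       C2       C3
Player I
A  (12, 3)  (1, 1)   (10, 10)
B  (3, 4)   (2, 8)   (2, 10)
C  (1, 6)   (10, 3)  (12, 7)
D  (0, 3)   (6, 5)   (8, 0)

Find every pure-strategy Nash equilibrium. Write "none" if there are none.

The unique pure-strategy Nash equilibrium is (C, C3).

Player I against C1: payoffs 12, 3, 1, 0 → best response A.
Player I against C2: payoffs 1, 2, 10, 6 → best response C.
Player I against C3: payoffs 10, 2, 12, 8 → best response C.
Player II against A: payoffs 3, 1, 10 → best response C3.
Player II against B: payoffs 4, 8, 10 → best response C3.
Player II against C: payoffs 6, 3, 7 → best response C3.
Player II against D: payoffs 3, 5, 0 → best response C2.
Mutual best responses: (C, C3).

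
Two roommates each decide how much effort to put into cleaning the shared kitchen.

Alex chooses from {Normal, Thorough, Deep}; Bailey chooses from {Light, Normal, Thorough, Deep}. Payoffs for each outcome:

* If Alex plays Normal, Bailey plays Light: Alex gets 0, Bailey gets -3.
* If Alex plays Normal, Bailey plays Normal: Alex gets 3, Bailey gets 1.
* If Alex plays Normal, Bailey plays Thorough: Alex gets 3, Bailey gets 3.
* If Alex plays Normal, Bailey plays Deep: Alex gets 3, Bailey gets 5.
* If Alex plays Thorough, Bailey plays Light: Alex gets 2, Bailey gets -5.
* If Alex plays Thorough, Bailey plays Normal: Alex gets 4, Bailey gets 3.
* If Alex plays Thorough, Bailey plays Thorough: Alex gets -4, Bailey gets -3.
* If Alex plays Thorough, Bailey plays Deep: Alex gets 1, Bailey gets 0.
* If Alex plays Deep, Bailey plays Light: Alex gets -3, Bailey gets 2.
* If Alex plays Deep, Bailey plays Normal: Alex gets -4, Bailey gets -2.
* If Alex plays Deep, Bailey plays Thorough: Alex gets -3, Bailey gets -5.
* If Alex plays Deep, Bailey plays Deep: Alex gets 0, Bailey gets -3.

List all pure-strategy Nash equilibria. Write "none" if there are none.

Alex against Light: payoffs 0, 2, -3 → best response Thorough.
Alex against Normal: payoffs 3, 4, -4 → best response Thorough.
Alex against Thorough: payoffs 3, -4, -3 → best response Normal.
Alex against Deep: payoffs 3, 1, 0 → best response Normal.
Bailey against Normal: payoffs -3, 1, 3, 5 → best response Deep.
Bailey against Thorough: payoffs -5, 3, -3, 0 → best response Normal.
Bailey against Deep: payoffs 2, -2, -5, -3 → best response Light.
Mutual best responses: (Normal, Deep); (Thorough, Normal).

The pure Nash equilibria are (Normal, Deep) and (Thorough, Normal).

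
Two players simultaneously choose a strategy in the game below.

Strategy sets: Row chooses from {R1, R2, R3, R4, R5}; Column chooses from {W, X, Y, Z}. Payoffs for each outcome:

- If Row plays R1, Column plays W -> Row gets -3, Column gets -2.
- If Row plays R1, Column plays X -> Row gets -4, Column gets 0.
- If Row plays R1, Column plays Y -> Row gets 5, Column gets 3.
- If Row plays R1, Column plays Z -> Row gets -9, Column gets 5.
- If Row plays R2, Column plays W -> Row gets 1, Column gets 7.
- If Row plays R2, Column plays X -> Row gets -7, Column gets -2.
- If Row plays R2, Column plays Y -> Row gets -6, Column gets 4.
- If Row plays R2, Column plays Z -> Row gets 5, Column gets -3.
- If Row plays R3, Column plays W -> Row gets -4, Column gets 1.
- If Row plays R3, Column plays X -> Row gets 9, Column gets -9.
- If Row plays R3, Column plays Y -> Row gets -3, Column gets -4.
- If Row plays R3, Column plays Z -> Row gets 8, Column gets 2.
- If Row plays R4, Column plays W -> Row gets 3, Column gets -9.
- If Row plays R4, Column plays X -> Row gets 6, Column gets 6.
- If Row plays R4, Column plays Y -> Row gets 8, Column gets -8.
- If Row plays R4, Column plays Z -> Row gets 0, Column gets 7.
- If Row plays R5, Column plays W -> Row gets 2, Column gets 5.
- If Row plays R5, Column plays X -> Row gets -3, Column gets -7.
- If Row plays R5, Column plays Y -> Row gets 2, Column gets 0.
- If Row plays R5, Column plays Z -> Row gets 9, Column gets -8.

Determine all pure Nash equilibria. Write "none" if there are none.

Check each profile: it is a Nash equilibrium iff no player can strictly gain by switching unilaterally.
(R1, W): Row can switch to R2 (-3 → 1). Not NE.
(R1, X): Row can switch to R3 (-4 → 9). Not NE.
(R1, Y): Row can switch to R4 (5 → 8). Not NE.
(R1, Z): Row can switch to R2 (-9 → 5). Not NE.
(R2, W): Row can switch to R4 (1 → 3). Not NE.
(R2, X): Row can switch to R1 (-7 → -4). Not NE.
(R2, Y): Row can switch to R1 (-6 → 5). Not NE.
(R2, Z): Row can switch to R3 (5 → 8). Not NE.
(The remaining 12 profiles each have a profitable deviation by the same check.)

No pure-strategy Nash equilibrium.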